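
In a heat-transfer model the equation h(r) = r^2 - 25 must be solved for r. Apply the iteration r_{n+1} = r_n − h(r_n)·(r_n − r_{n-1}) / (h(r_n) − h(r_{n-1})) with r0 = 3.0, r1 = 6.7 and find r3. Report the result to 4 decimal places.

4.9475

h(3.0) = -16.000000, h(6.7) = 19.890000
r2 = 6.700000 − 19.890000·(6.700000 − 3.000000) / (19.890000 − (-16.000000)) = 6.700000 − (73.593000)/(35.890000) = 4.649485
h(4.649485) = -3.382294
r3 = 4.649485 − (-3.382294)·(4.649485 − 6.700000) / (-3.382294 − 19.890000) = 4.649485 − (6.935445)/(-23.272294) = 4.947498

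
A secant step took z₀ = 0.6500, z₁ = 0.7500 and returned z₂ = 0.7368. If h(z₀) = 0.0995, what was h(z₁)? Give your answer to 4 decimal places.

-0.0151

The secant line through (0.6500, 0.0995) and (0.7500, h(z₁)) crosses zero at z₂ = 0.7368.
So (0.6500, 0.0995), (0.7500, h(z₁)), (0.7368, 0) are collinear:
h(z₁) = 0.0995 · (0.7500 − 0.7368) / (0.6500 − 0.7368) = 0.0995 · (0.013200)/(-0.086800) = -0.015131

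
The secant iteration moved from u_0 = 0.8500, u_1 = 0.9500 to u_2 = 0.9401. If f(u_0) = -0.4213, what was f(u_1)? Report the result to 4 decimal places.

The secant line through (0.8500, -0.4213) and (0.9500, f(u_1)) crosses zero at u_2 = 0.9401.
So (0.8500, -0.4213), (0.9500, f(u_1)), (0.9401, 0) are collinear:
f(u_1) = -0.4213 · (0.9500 − 0.9401) / (0.8500 − 0.9401) = -0.4213 · (0.009900)/(-0.090100) = 0.046292

0.0463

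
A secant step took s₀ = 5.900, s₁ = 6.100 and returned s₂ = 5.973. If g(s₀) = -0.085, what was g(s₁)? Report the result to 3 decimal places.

The secant line through (5.900, -0.085) and (6.100, g(s₁)) crosses zero at s₂ = 5.973.
So (5.900, -0.085), (6.100, g(s₁)), (5.973, 0) are collinear:
g(s₁) = -0.085 · (6.100 − 5.973) / (5.900 − 5.973) = -0.085 · (0.12700)/(-0.07300) = 0.14788

0.148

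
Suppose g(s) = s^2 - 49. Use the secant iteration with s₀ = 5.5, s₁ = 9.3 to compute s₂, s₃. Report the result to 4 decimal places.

g(5.5) = -18.750000, g(9.3) = 37.490000
s₂ = 9.300000 − 37.490000·(9.300000 − 5.500000) / (37.490000 − (-18.750000)) = 9.300000 − (142.462000)/(56.240000) = 6.766892
g(6.766892) = -3.209174
s₃ = 6.766892 − (-3.209174)·(6.766892 − 9.300000) / (-3.209174 − 37.490000) = 6.766892 − (8.129185)/(-40.699174) = 6.966630

6.7669, 6.9666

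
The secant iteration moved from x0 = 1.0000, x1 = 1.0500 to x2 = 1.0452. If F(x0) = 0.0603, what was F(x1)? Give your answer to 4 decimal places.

-0.0064

The secant line through (1.0000, 0.0603) and (1.0500, F(x1)) crosses zero at x2 = 1.0452.
So (1.0000, 0.0603), (1.0500, F(x1)), (1.0452, 0) are collinear:
F(x1) = 0.0603 · (1.0500 − 1.0452) / (1.0000 − 1.0452) = 0.0603 · (0.004800)/(-0.045200) = -0.006404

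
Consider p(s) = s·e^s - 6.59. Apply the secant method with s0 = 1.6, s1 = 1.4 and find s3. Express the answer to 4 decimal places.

1.4885

p(1.6) = 1.334852, p(1.4) = -0.912720
s2 = 1.400000 − (-0.912720)·(1.400000 − 1.600000) / (-0.912720 − 1.334852) = 1.400000 − (0.182544)/(-2.247572) = 1.481218
p(1.481218) = -0.075156
s3 = 1.481218 − (-0.075156)·(1.481218 − 1.400000) / (-0.075156 − (-0.912720)) = 1.481218 − (-0.006104)/(0.837564) = 1.488506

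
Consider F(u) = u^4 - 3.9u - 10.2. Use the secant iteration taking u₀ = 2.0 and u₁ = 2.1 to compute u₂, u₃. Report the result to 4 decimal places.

F(2.0) = -2.000000, F(2.1) = 1.058100
u₂ = 2.100000 − 1.058100·(2.100000 − 2.000000) / (1.058100 − (-2.000000)) = 2.100000 − (0.105810)/(3.058100) = 2.065400
F(2.065400) = -0.057349
u₃ = 2.065400 − (-0.057349)·(2.065400 − 2.100000) / (-0.057349 − 1.058100) = 2.065400 − (0.001984)/(-1.115449) = 2.067179

2.0654, 2.0672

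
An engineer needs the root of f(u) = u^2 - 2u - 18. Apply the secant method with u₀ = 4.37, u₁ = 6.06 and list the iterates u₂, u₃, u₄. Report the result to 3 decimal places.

5.277, 5.353, 5.359

f(4.37) = -7.64310, f(6.06) = 6.60360
u₂ = 6.06000 − 6.60360·(6.06000 − 4.37000) / (6.60360 − (-7.64310)) = 6.06000 − (11.16008)/(14.24670) = 5.27665
f(5.27665) = -0.71022
u₃ = 5.27665 − (-0.71022)·(5.27665 − 6.06000) / (-0.71022 − 6.60360) = 5.27665 − (0.55635)/(-7.31382) = 5.35272
f(5.35272) = -0.05380
u₄ = 5.35272 − (-0.05380)·(5.35272 − 5.27665) / (-0.05380 − (-0.71022)) = 5.35272 − (-0.00409)/(0.65642) = 5.35896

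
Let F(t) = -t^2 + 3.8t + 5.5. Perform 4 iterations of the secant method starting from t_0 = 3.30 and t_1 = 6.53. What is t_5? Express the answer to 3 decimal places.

F(3.30) = 7.15000, F(6.53) = -12.32690
t_2 = 6.53000 − (-12.32690)·(6.53000 − 3.30000) / (-12.32690 − 7.15000) = 6.53000 − (-39.81589)/(-19.47690) = 4.48574
F(4.48574) = 2.42396
t_3 = 4.48574 − 2.42396·(4.48574 − 6.53000) / (2.42396 − (-12.32690)) = 4.48574 − (-4.95521)/(14.75086) = 4.82166
F(4.82166) = 0.57388
t_4 = 4.82166 − 0.57388·(4.82166 − 4.48574) / (0.57388 − 2.42396) = 4.82166 − (0.19278)/(-1.85008) = 4.92587
F(4.92587) = -0.04586
t_5 = 4.92587 − (-0.04586)·(4.92587 − 4.82166) / (-0.04586 − 0.57388) = 4.92587 − (-0.00478)/(-0.61974) = 4.91815

4.918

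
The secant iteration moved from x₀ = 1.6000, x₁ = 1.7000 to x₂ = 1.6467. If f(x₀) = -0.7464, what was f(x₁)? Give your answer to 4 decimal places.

The secant line through (1.6000, -0.7464) and (1.7000, f(x₁)) crosses zero at x₂ = 1.6467.
So (1.6000, -0.7464), (1.7000, f(x₁)), (1.6467, 0) are collinear:
f(x₁) = -0.7464 · (1.7000 − 1.6467) / (1.6000 − 1.6467) = -0.7464 · (0.053300)/(-0.046700) = 0.851887

0.8519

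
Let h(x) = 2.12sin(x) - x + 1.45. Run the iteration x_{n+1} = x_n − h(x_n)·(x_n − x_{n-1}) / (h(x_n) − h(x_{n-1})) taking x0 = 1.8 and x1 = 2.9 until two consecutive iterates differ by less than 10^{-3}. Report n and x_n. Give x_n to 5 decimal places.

h(1.8) = 1.7145570, h(2.9) = -0.9427914
x2 = 2.9000000 − (-0.9427914)·(1.1000000)/(-2.6573484) = 2.5097348;  |Δ| = 0.3902652
h(2.5097348) = 0.1924324
x3 = 2.5097348 − 0.1924324·(-0.3902652)/(1.1352238) = 2.5758889;  |Δ| = 0.0661541
h(2.5758889) = 0.0104525
x4 = 2.5758889 − 0.0104525·(0.0661541)/(-0.1819799) = 2.5796886;  |Δ| = 0.0037997
h(2.5796886) = -0.0001559
x5 = 2.5796886 − (-0.0001559)·(0.0037997)/(-0.0106084) = 2.5796328;  |Δ| = 0.0000558
|x5 − x4| = 0.0000558 < 10^{-3}

n = 5, x_n = 2.57963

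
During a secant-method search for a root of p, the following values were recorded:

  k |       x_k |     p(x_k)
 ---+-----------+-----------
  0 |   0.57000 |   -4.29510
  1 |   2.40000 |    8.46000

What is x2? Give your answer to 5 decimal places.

1.18623

x2 = 2.40000 − 8.46000·(2.40000 − 0.57000) / (8.46000 − (-4.29510))
   = 2.40000 − (15.4818000)/(12.7551000) = 1.1862267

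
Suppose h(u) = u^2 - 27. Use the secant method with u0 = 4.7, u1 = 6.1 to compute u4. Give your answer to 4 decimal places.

5.1962

h(4.7) = -4.910000, h(6.1) = 10.210000
u2 = 6.100000 − 10.210000·(6.100000 − 4.700000) / (10.210000 − (-4.910000)) = 6.100000 − (14.294000)/(15.120000) = 5.154630
h(5.154630) = -0.429793
u3 = 5.154630 − (-0.429793)·(5.154630 − 6.100000) / (-0.429793 − 10.210000) = 5.154630 − (0.406314)/(-10.639793) = 5.192818
h(5.192818) = -0.034644
u4 = 5.192818 − (-0.034644)·(5.192818 − 5.154630) / (-0.034644 − (-0.429793)) = 5.192818 − (-0.001323)/(0.395150) = 5.196166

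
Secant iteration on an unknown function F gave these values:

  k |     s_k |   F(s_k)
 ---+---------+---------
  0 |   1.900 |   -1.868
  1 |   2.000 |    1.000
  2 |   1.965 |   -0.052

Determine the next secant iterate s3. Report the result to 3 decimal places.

s3 = 1.965 − (-0.052)·(1.965 − 2.000) / (-0.052 − 1.000)
   = 1.965 − (0.00182)/(-1.05200) = 1.96673

1.967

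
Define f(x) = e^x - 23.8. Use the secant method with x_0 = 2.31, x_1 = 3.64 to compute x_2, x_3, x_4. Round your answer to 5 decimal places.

2.96156, 3.12325, 3.17473

f(2.31) = -13.7255753, f(3.64) = 14.2918367
x_2 = 3.6400000 − 14.2918367·(3.6400000 − 2.3100000) / (14.2918367 − (-13.7255753)) = 3.6400000 − (19.0081428)/(28.0174121) = 2.9615597
f(2.9615597) = -4.4719067
x_3 = 2.9615597 − (-4.4719067)·(2.9615597 − 3.6400000) / (-4.4719067 − 14.2918367) = 2.9615597 − (3.0339219)/(-18.7637434) = 3.1232503
f(3.1232503) = -1.0798930
x_4 = 3.1232503 − (-1.0798930)·(3.1232503 − 2.9615597) / (-1.0798930 − (-4.4719067)) = 3.1232503 − (-0.1746086)/(3.3920137) = 3.1747267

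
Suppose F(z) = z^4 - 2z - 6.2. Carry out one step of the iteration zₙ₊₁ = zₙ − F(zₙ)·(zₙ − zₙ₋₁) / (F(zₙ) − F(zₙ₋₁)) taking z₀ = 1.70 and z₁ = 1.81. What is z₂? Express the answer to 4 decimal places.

F(1.70) = -1.247900, F(1.81) = 0.912831
z₂ = 1.810000 − 0.912831·(1.810000 − 1.700000) / (0.912831 − (-1.247900)) = 1.810000 − (0.100411)/(2.160731) = 1.763529

1.7635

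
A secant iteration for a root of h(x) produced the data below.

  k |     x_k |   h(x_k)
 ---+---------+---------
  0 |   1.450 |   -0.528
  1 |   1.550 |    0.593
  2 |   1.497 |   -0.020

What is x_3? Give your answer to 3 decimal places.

1.499

x_3 = 1.497 − (-0.020)·(1.497 − 1.550) / (-0.020 − 0.593)
   = 1.497 − (0.00106)/(-0.61300) = 1.49873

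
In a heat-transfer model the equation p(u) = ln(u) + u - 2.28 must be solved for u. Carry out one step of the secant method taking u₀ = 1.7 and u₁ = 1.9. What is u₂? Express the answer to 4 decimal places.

1.7317

p(1.7) = -0.049372, p(1.9) = 0.261854
u₂ = 1.900000 − 0.261854·(1.900000 − 1.700000) / (0.261854 − (-0.049372)) = 1.900000 − (0.052371)/(0.311226) = 1.731727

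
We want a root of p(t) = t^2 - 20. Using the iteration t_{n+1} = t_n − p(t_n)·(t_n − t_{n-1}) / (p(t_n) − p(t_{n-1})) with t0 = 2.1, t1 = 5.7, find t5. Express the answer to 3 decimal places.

p(2.1) = -15.59000, p(5.7) = 12.49000
t2 = 5.70000 − 12.49000·(5.70000 − 2.10000) / (12.49000 − (-15.59000)) = 5.70000 − (44.96400)/(28.08000) = 4.09872
p(4.09872) = -3.20051
t3 = 4.09872 − (-3.20051)·(4.09872 − 5.70000) / (-3.20051 − 12.49000) = 4.09872 − (5.12492)/(-15.69051) = 4.42534
p(4.42534) = -0.41634
t4 = 4.42534 − (-0.41634)·(4.42534 − 4.09872) / (-0.41634 − (-3.20051)) = 4.42534 − (-0.13599)/(2.78418) = 4.47419
p(4.47419) = 0.01834
t5 = 4.47419 − 0.01834·(4.47419 − 4.42534) / (0.01834 − (-0.41634)) = 4.47419 − (0.00090)/(0.43467) = 4.47213

4.472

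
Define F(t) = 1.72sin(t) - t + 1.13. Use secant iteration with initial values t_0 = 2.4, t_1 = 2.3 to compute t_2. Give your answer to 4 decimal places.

2.3510

F(2.4) = -0.108203, F(2.3) = 0.112613
t_2 = 2.300000 − 0.112613·(2.300000 − 2.400000) / (0.112613 − (-0.108203)) = 2.300000 − (-0.011261)/(0.220816) = 2.350998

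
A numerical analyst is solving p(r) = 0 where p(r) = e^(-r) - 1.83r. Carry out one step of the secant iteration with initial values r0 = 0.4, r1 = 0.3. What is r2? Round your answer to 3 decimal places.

0.376

p(0.4) = -0.06168, p(0.3) = 0.19182
r2 = 0.30000 − 0.19182·(0.30000 − 0.40000) / (0.19182 − (-0.06168)) = 0.30000 − (-0.01918)/(0.25350) = 0.37567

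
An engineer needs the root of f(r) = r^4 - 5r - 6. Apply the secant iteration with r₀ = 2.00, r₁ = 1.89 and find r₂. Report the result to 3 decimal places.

f(2.00) = 0.00000, f(1.89) = -2.69010
r₂ = 1.89000 − (-2.69010)·(1.89000 − 2.00000) / (-2.69010 − 0.00000) = 1.89000 − (0.29591)/(-2.69010) = 2.00000

2.000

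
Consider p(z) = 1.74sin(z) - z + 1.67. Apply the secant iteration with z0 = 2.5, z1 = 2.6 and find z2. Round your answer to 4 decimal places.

p(2.5) = 0.211342, p(2.6) = -0.033028
z2 = 2.600000 − (-0.033028)·(2.600000 − 2.500000) / (-0.033028 − 0.211342) = 2.600000 − (-0.003303)/(-0.244369) = 2.586485

2.5865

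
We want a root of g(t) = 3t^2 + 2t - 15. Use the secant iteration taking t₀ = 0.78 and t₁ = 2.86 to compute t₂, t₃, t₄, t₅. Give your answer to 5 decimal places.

1.67898, 1.88293, 1.93006, 1.92742

g(0.78) = -11.6148000, g(2.86) = 15.2588000
t₂ = 2.8600000 − 15.2588000·(2.8600000 − 0.7800000) / (15.2588000 − (-11.6148000)) = 2.8600000 − (31.7383040)/(26.8736000) = 1.6789783
g(1.6789783) = -3.1851387
t₃ = 1.6789783 − (-3.1851387)·(1.6789783 − 2.8600000) / (-3.1851387 − 15.2588000) = 1.6789783 − (3.7617178)/(-18.4439387) = 1.8829325
g(1.8829325) = -0.5978309
t₄ = 1.8829325 − (-0.5978309)·(1.8829325 − 1.6789783) / (-0.5978309 − (-3.1851387)) = 1.8829325 − (-0.1219301)/(2.5873077) = 1.9300587
g(1.9300587) = 0.0354974
t₅ = 1.9300587 − 0.0354974·(1.9300587 − 1.8829325) / (0.0354974 − (-0.5978309)) = 1.9300587 − (0.0016729)/(0.6333283) = 1.9274173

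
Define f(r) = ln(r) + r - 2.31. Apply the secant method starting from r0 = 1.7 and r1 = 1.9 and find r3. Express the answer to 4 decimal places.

f(1.7) = -0.079372, f(1.9) = 0.231854
r2 = 1.900000 − 0.231854·(1.900000 − 1.700000) / (0.231854 − (-0.079372)) = 1.900000 − (0.046371)/(0.311226) = 1.751006
f(1.751006) = 0.001196
r3 = 1.751006 − 0.001196·(1.751006 − 1.900000) / (0.001196 − 0.231854) = 1.751006 − (-0.000178)/(-0.230658) = 1.750233

1.7502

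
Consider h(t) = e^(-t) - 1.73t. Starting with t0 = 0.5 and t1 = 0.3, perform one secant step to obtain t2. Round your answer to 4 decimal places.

h(0.5) = -0.258469, h(0.3) = 0.221818
t2 = 0.300000 − 0.221818·(0.300000 − 0.500000) / (0.221818 − (-0.258469)) = 0.300000 − (-0.044364)/(0.480288) = 0.392369

0.3924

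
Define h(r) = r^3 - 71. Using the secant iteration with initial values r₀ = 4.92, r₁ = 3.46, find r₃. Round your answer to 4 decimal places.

4.1643

h(4.92) = 48.095488, h(3.46) = -29.578264
r₂ = 3.460000 − (-29.578264)·(3.460000 − 4.920000) / (-29.578264 − 48.095488) = 3.460000 − (43.184265)/(-77.673752) = 4.015970
h(4.015970) = -6.230382
r₃ = 4.015970 − (-6.230382)·(4.015970 − 3.460000) / (-6.230382 − (-29.578264)) = 4.015970 − (-3.463905)/(23.347882) = 4.164330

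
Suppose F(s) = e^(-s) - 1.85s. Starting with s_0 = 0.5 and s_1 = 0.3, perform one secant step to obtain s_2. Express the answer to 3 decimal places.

0.374

F(0.5) = -0.31847, F(0.3) = 0.18582
s_2 = 0.30000 − 0.18582·(0.30000 − 0.50000) / (0.18582 − (-0.31847)) = 0.30000 − (-0.03716)/(0.50429) = 0.37370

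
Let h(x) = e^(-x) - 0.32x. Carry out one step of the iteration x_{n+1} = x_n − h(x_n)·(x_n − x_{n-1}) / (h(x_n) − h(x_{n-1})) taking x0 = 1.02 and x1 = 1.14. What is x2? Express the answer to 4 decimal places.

1.0718

h(1.02) = 0.034195, h(1.14) = -0.044981
x2 = 1.140000 − (-0.044981)·(1.140000 − 1.020000) / (-0.044981 − 0.034195) = 1.140000 − (-0.005398)/(-0.079176) = 1.071826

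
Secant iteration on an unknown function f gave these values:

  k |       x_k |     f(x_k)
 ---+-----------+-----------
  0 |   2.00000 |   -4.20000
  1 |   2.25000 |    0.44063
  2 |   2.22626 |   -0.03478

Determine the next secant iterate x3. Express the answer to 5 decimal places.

x3 = 2.22626 − (-0.03478)·(2.22626 − 2.25000) / (-0.03478 − 0.44063)
   = 2.22626 − (0.0008257)/(-0.4754100) = 2.2279968

2.22800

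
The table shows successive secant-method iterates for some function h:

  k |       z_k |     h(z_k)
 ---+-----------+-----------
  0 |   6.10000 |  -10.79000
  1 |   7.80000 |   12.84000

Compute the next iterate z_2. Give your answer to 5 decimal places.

z_2 = 7.80000 − 12.84000·(7.80000 − 6.10000) / (12.84000 − (-10.79000))
   = 7.80000 − (21.8280000)/(23.6300000) = 6.8762590

6.87626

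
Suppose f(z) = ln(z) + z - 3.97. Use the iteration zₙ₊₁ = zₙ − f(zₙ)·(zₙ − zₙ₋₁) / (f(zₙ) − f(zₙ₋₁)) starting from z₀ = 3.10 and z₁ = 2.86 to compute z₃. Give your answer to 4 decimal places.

f(3.10) = 0.261402, f(2.86) = -0.059178
z₂ = 2.860000 − (-0.059178)·(2.860000 − 3.100000) / (-0.059178 − 0.261402) = 2.860000 − (0.014203)/(-0.320580) = 2.904303
f(2.904303) = 0.000497
z₃ = 2.904303 − 0.000497·(2.904303 − 2.860000) / (0.000497 − (-0.059178)) = 2.904303 − (0.000022)/(0.059675) = 2.903934

2.9039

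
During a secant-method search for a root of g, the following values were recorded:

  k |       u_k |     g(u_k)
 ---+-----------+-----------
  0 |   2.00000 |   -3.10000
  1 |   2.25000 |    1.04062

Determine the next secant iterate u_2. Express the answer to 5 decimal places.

2.18717

u_2 = 2.25000 − 1.04062·(2.25000 − 2.00000) / (1.04062 − (-3.10000))
   = 2.25000 − (0.2601550)/(4.1406200) = 2.1871700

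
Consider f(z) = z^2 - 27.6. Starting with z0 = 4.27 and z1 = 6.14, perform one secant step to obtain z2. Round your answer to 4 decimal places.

5.1698

f(4.27) = -9.367100, f(6.14) = 10.099600
z2 = 6.140000 − 10.099600·(6.140000 − 4.270000) / (10.099600 − (-9.367100)) = 6.140000 − (18.886252)/(19.466700) = 5.169817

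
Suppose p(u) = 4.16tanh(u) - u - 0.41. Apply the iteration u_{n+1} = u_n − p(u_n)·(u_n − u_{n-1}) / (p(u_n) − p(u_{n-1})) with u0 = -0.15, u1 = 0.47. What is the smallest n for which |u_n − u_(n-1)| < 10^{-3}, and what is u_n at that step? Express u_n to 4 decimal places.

p(-0.15) = -0.879362, p(0.47) = 0.942909
u2 = 0.470000 − 0.942909·(0.620000)/(1.822271) = 0.149189;  |Δ| = 0.320811
p(0.149189) = 0.056875
u3 = 0.149189 − 0.056875·(-0.320811)/(-0.886034) = 0.128597;  |Δ| = 0.020593
p(0.128597) = -0.006564
u4 = 0.128597 − (-0.006564)·(-0.020593)/(-0.063439) = 0.130727;  |Δ| = 0.002131
p(0.130727) = 0.000022
u5 = 0.130727 − 0.000022·(0.002131)/(0.006586) = 0.130720;  |Δ| = 0.000007
|u5 − u4| = 0.000007 < 10^{-3}

n = 5, u_n = 0.1307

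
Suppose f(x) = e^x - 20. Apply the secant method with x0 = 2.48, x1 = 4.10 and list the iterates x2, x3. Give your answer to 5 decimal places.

f(2.48) = -8.0587356, f(4.10) = 40.3402876
x2 = 4.1000000 − 40.3402876·(4.1000000 − 2.4800000) / (40.3402876 − (-8.0587356)) = 4.1000000 − (65.3512659)/(48.3990232) = 2.7497400
f(2.7497400) = -4.3614350
x3 = 2.7497400 − (-4.3614350)·(2.7497400 − 4.1000000) / (-4.3614350 − 40.3402876) = 2.7497400 − (5.8890712)/(-44.7017225) = 2.8814815

2.74974, 2.88148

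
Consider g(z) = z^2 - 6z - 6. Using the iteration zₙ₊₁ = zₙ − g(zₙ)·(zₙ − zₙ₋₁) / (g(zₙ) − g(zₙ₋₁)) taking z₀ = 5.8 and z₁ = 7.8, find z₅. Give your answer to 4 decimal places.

6.8730

g(5.8) = -7.160000, g(7.8) = 8.040000
z₂ = 7.800000 − 8.040000·(7.800000 − 5.800000) / (8.040000 − (-7.160000)) = 7.800000 − (16.080000)/(15.200000) = 6.742105
g(6.742105) = -0.996648
z₃ = 6.742105 − (-0.996648)·(6.742105 − 7.800000) / (-0.996648 − 8.040000) = 6.742105 − (1.054349)/(-9.036648) = 6.858780
g(6.858780) = -0.109817
z₄ = 6.858780 − (-0.109817)·(6.858780 − 6.742105) / (-0.109817 − (-0.996648)) = 6.858780 − (-0.012813)/(0.886832) = 6.873228
g(6.873228) = 0.001894
z₅ = 6.873228 − 0.001894·(6.873228 − 6.858780) / (0.001894 − (-0.109817)) = 6.873228 − (0.000027)/(0.111711) = 6.872983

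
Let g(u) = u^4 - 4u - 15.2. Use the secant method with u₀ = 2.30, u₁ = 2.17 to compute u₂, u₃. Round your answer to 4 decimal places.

2.2119, 2.2148

g(2.30) = 3.584100, g(2.17) = -1.706261
u₂ = 2.170000 − (-1.706261)·(2.170000 − 2.300000) / (-1.706261 − 3.584100) = 2.170000 − (0.221814)/(-5.290361) = 2.211928
g(2.211928) = -0.109930
u₃ = 2.211928 − (-0.109930)·(2.211928 − 2.170000) / (-0.109930 − (-1.706261)) = 2.211928 − (-0.004609)/(1.596330) = 2.214815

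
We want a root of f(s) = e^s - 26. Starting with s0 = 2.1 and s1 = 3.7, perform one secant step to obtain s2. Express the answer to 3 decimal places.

f(2.1) = -17.83383, f(3.7) = 14.44730
s2 = 3.70000 − 14.44730·(3.70000 − 2.10000) / (14.44730 − (-17.83383)) = 3.70000 − (23.11569)/(32.28113) = 2.98393

2.984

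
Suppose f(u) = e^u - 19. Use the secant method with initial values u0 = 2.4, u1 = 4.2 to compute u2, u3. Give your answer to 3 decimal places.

f(2.4) = -7.97682, f(4.2) = 47.68633
u2 = 4.20000 − 47.68633·(4.20000 − 2.40000) / (47.68633 − (-7.97682)) = 4.20000 − (85.83540)/(55.66315) = 2.65795
f(2.65795) = -4.73300
u3 = 2.65795 − (-4.73300)·(2.65795 − 4.20000) / (-4.73300 − 47.68633) = 2.65795 − (7.29852)/(-52.41933) = 2.79718

2.658, 2.797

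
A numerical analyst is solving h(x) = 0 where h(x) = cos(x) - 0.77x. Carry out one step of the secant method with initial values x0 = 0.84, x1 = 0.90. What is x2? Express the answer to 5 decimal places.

0.85347

h(0.84) = 0.0206628, h(0.90) = -0.0713900
x2 = 0.9000000 − (-0.0713900)·(0.9000000 − 0.8400000) / (-0.0713900 − 0.0206628) = 0.9000000 − (-0.0042834)/(-0.0920529) = 0.8534680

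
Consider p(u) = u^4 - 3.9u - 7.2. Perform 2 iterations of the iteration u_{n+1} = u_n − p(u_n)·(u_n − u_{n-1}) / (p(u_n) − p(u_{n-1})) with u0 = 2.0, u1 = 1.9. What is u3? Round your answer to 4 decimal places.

p(2.0) = 1.000000, p(1.9) = -1.577900
u2 = 1.900000 − (-1.577900)·(1.900000 − 2.000000) / (-1.577900 − 1.000000) = 1.900000 − (0.157790)/(-2.577900) = 1.961209
p(1.961209) = -0.054385
u3 = 1.961209 − (-0.054385)·(1.961209 − 1.900000) / (-0.054385 − (-1.577900)) = 1.961209 − (-0.003329)/(1.523515) = 1.963394

1.9634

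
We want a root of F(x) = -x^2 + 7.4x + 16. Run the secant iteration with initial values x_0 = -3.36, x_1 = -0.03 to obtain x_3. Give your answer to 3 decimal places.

-1.798

F(-3.36) = -20.15360, F(-0.03) = 15.77710
x_2 = -0.03000 − 15.77710·(-0.03000 − (-3.36000)) / (15.77710 − (-20.15360)) = -0.03000 − (52.53774)/(35.93070) = -1.49220
F(-1.49220) = 2.73110
x_3 = -1.49220 − 2.73110·(-1.49220 − (-0.03000)) / (2.73110 − 15.77710) = -1.49220 − (-3.99340)/(-13.04600) = -1.79830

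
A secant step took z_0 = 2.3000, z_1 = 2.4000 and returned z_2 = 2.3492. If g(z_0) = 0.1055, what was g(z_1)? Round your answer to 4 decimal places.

The secant line through (2.3000, 0.1055) and (2.4000, g(z_1)) crosses zero at z_2 = 2.3492.
So (2.3000, 0.1055), (2.4000, g(z_1)), (2.3492, 0) are collinear:
g(z_1) = 0.1055 · (2.4000 − 2.3492) / (2.3000 − 2.3492) = 0.1055 · (0.050800)/(-0.049200) = -0.108931

-0.1089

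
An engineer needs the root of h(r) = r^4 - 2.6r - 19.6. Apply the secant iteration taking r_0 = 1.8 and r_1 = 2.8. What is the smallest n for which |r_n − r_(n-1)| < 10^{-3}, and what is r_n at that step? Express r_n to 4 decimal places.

h(1.8) = -13.782400, h(2.8) = 34.585600
r_2 = 2.800000 − 34.585600·(1.000000)/(48.368000) = 2.084949;  |Δ| = 0.715051
h(2.084949) = -6.124360
r_3 = 2.084949 − (-6.124360)·(-0.715051)/(-40.709960) = 2.192520;  |Δ| = 0.107572
h(2.192520) = -2.191910
r_4 = 2.192520 − (-2.191910)·(0.107572)/(3.932450) = 2.252480;  |Δ| = 0.059959
h(2.252480) = 0.285621
r_5 = 2.252480 − 0.285621·(0.059959)/(2.477531) = 2.245567;  |Δ| = 0.006912
h(2.245567) = -0.010943
r_6 = 2.245567 − (-0.010943)·(-0.006912)/(-0.296564) = 2.245822;  |Δ| = 0.000255
|r_6 − r_5| = 0.000255 < 10^{-3}

n = 6, r_n = 2.2458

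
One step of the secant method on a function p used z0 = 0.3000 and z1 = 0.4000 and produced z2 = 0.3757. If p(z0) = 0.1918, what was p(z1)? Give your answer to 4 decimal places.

-0.0616

The secant line through (0.3000, 0.1918) and (0.4000, p(z1)) crosses zero at z2 = 0.3757.
So (0.3000, 0.1918), (0.4000, p(z1)), (0.3757, 0) are collinear:
p(z1) = 0.1918 · (0.4000 − 0.3757) / (0.3000 − 0.3757) = 0.1918 · (0.024300)/(-0.075700) = -0.061569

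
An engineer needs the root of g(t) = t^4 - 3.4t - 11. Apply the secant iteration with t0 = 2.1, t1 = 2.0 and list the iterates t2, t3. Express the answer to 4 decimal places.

2.0579, 2.0600

g(2.1) = 1.308100, g(2.0) = -1.800000
t2 = 2.000000 − (-1.800000)·(2.000000 − 2.100000) / (-1.800000 − 1.308100) = 2.000000 − (0.180000)/(-3.108100) = 2.057913
g(2.057913) = -0.061623
t3 = 2.057913 − (-0.061623)·(2.057913 − 2.000000) / (-0.061623 − (-1.800000)) = 2.057913 − (-0.003569)/(1.738377) = 2.059966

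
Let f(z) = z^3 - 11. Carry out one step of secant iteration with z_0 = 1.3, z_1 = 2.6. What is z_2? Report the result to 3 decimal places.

2.044

f(1.3) = -8.80300, f(2.6) = 6.57600
z_2 = 2.60000 − 6.57600·(2.60000 − 1.30000) / (6.57600 − (-8.80300)) = 2.60000 − (8.54880)/(15.37900) = 2.04413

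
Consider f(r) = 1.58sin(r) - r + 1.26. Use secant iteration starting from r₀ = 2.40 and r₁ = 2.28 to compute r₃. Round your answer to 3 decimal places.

f(2.40) = -0.07277, f(2.28) = 0.17903
r₂ = 2.28000 − 0.17903·(2.28000 − 2.40000) / (0.17903 − (-0.07277)) = 2.28000 − (-0.02148)/(0.25180) = 2.36532
f(2.36532) = 0.00167
r₃ = 2.36532 − 0.00167·(2.36532 − 2.28000) / (0.00167 − 0.17903) = 2.36532 − (0.00014)/(-0.17737) = 2.36612

2.366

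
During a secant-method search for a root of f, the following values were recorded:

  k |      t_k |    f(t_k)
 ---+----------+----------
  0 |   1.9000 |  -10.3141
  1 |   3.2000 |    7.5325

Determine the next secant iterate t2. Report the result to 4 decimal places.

2.6513

t2 = 3.2000 − 7.5325·(3.2000 − 1.9000) / (7.5325 − (-10.3141))
   = 3.2000 − (9.792250)/(17.846600) = 2.651310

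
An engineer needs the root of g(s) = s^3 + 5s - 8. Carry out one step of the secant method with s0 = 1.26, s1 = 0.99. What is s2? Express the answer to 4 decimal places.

g(1.26) = 0.300376, g(0.99) = -2.079701
s2 = 0.990000 − (-2.079701)·(0.990000 − 1.260000) / (-2.079701 − 0.300376) = 0.990000 − (0.561519)/(-2.380077) = 1.225925

1.2259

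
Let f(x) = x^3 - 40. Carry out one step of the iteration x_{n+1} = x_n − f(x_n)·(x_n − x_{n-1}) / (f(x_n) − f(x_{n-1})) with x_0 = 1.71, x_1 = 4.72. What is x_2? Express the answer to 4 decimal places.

f(1.71) = -34.999789, f(4.72) = 65.154048
x_2 = 4.720000 − 65.154048·(4.720000 − 1.710000) / (65.154048 − (-34.999789)) = 4.720000 − (196.113684)/(100.153837) = 2.761875

2.7619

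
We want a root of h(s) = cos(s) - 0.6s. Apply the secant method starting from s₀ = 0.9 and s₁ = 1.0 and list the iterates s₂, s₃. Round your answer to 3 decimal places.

0.958, 0.958

h(0.9) = 0.08161, h(1.0) = -0.05970
s₂ = 1.00000 − (-0.05970)·(1.00000 − 0.90000) / (-0.05970 − 0.08161) = 1.00000 − (-0.00597)/(-0.14131) = 0.95775
h(0.95775) = 0.00071
s₃ = 0.95775 − 0.00071·(0.95775 − 1.00000) / (0.00071 − (-0.05970)) = 0.95775 − (-0.00003)/(0.06040) = 0.95825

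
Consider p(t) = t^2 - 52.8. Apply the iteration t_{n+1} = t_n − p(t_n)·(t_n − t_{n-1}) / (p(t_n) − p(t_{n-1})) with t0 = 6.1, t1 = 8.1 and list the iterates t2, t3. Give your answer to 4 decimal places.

7.1979, 7.2626

p(6.1) = -15.590000, p(8.1) = 12.810000
t2 = 8.100000 − 12.810000·(8.100000 − 6.100000) / (12.810000 − (-15.590000)) = 8.100000 − (25.620000)/(28.400000) = 7.197887
p(7.197887) = -0.990418
t3 = 7.197887 − (-0.990418)·(7.197887 − 8.100000) / (-0.990418 − 12.810000) = 7.197887 − (0.893469)/(-13.800418) = 7.262629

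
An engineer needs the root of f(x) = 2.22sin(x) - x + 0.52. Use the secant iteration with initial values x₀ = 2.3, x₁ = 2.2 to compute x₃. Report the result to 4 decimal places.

f(2.3) = -0.124534, f(2.2) = 0.114862
x₂ = 2.200000 − 0.114862·(2.200000 − 2.300000) / (0.114862 − (-0.124534)) = 2.200000 − (-0.011486)/(0.239396) = 2.247980
f(2.247980) = 0.002156
x₃ = 2.247980 − 0.002156·(2.247980 − 2.200000) / (0.002156 − 0.114862) = 2.247980 − (0.000103)/(-0.112706) = 2.248898

2.2489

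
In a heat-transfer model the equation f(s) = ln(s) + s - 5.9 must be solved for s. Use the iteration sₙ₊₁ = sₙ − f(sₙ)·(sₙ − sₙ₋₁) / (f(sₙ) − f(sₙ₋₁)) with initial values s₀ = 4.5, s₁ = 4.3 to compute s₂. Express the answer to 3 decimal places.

f(4.5) = 0.10408, f(4.3) = -0.14138
s₂ = 4.30000 − (-0.14138)·(4.30000 − 4.50000) / (-0.14138 − 0.10408) = 4.30000 − (0.02828)/(-0.24546) = 4.41520

4.415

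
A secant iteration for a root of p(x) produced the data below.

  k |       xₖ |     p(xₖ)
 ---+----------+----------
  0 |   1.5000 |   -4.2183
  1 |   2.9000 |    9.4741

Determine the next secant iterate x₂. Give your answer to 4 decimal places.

x₂ = 2.9000 − 9.4741·(2.9000 − 1.5000) / (9.4741 − (-4.2183))
   = 2.9000 − (13.263740)/(13.692400) = 1.931306

1.9313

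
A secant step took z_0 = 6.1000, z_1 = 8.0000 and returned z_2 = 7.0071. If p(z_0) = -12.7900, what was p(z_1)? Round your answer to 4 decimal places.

The secant line through (6.1000, -12.7900) and (8.0000, p(z_1)) crosses zero at z_2 = 7.0071.
So (6.1000, -12.7900), (8.0000, p(z_1)), (7.0071, 0) are collinear:
p(z_1) = -12.7900 · (8.0000 − 7.0071) / (6.1000 − 7.0071) = -12.7900 · (0.992900)/(-0.907100) = 13.999770

13.9998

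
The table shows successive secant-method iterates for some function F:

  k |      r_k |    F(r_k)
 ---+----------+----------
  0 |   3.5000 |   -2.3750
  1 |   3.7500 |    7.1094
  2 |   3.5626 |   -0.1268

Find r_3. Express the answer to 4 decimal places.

r_3 = 3.5626 − (-0.1268)·(3.5626 − 3.7500) / (-0.1268 − 7.1094)
   = 3.5626 − (0.023762)/(-7.236200) = 3.565884

3.5659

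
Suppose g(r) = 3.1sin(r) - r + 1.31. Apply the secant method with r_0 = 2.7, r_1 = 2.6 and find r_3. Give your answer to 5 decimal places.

g(2.7) = -0.0651224, g(2.6) = 0.3080543
r_2 = 2.6000000 − 0.3080543·(2.6000000 − 2.7000000) / (0.3080543 − (-0.0651224)) = 2.6000000 − (-0.0308054)/(0.3731766) = 2.6825492
g(2.6825492) = 0.0010323
r_3 = 2.6825492 − 0.0010323·(2.6825492 − 2.6000000) / (0.0010323 − 0.3080543) = 2.6825492 − (0.0000852)/(-0.3070219) = 2.6828267

2.68283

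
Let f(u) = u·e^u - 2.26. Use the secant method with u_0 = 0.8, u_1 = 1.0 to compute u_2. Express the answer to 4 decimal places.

0.9023

f(0.8) = -0.479567, f(1.0) = 0.458282
u_2 = 1.000000 − 0.458282·(1.000000 − 0.800000) / (0.458282 − (-0.479567)) = 1.000000 − (0.091656)/(0.937849) = 0.902270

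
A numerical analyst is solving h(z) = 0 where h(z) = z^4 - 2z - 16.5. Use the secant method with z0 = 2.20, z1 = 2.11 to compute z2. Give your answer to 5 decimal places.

h(2.20) = 2.5256000, h(2.11) = -0.8988056
z2 = 2.1100000 − (-0.8988056)·(2.1100000 − 2.2000000) / (-0.8988056 − 2.5256000) = 2.1100000 − (0.0808925)/(-3.4244056) = 2.1336223

2.13362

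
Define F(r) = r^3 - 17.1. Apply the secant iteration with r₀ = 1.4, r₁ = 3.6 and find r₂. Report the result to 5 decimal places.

2.11924

F(1.4) = -14.3560000, F(3.6) = 29.5560000
r₂ = 3.6000000 − 29.5560000·(3.6000000 − 1.4000000) / (29.5560000 − (-14.3560000)) = 3.6000000 − (65.0232000)/(43.9120000) = 2.1192385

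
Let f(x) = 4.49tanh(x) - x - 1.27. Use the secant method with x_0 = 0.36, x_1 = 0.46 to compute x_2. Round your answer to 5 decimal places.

0.38846

f(0.36) = -0.0799890, f(0.46) = 0.2010781
x_2 = 0.4600000 − 0.2010781·(0.4600000 − 0.3600000) / (0.2010781 − (-0.0799890)) = 0.4600000 − (0.0201078)/(0.2810671) = 0.3884590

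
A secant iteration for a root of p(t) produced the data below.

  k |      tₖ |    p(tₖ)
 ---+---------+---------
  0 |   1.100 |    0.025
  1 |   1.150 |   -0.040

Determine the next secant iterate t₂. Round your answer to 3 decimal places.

t₂ = 1.150 − (-0.040)·(1.150 − 1.100) / (-0.040 − 0.025)
   = 1.150 − (-0.00200)/(-0.06500) = 1.11923

1.119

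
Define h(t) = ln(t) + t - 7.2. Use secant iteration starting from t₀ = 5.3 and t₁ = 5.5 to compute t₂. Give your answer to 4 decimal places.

5.4960

h(5.3) = -0.232293, h(5.5) = 0.004748
t₂ = 5.500000 − 0.004748·(5.500000 − 5.300000) / (0.004748 − (-0.232293)) = 5.500000 − (0.000950)/(0.237041) = 5.495994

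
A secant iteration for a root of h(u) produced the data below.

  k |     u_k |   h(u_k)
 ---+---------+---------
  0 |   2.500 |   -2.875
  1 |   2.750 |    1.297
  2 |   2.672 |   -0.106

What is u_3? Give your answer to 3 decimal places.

2.678

u_3 = 2.672 − (-0.106)·(2.672 − 2.750) / (-0.106 − 1.297)
   = 2.672 − (0.00827)/(-1.40300) = 2.67789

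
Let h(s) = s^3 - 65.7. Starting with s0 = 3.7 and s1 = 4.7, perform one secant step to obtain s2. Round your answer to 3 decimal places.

3.983

h(3.7) = -15.04700, h(4.7) = 38.12300
s2 = 4.70000 − 38.12300·(4.70000 − 3.70000) / (38.12300 − (-15.04700)) = 4.70000 − (38.12300)/(53.17000) = 3.98300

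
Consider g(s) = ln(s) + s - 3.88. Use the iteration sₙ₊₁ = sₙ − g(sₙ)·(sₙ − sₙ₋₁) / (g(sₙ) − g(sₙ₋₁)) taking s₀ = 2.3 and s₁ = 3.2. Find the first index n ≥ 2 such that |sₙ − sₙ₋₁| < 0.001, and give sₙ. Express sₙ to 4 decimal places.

n = 4, sₙ = 2.8372

g(2.3) = -0.747091, g(3.2) = 0.483151
s₂ = 3.200000 − 0.483151·(0.900000)/(1.230242) = 2.846544;  |Δ| = 0.353456
g(2.846544) = 0.012650
s₃ = 2.846544 − 0.012650·(-0.353456)/(-0.470501) = 2.837041;  |Δ| = 0.009503
g(2.837041) = -0.000197
s₄ = 2.837041 − (-0.000197)·(-0.009503)/(-0.012847) = 2.837187;  |Δ| = 0.000146
|s₄ − s₃| = 0.000146 < 0.001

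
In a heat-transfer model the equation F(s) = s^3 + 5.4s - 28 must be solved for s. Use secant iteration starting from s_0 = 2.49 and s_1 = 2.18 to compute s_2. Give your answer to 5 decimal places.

2.44940

F(2.49) = 0.8842490, F(2.18) = -5.8677680
s_2 = 2.1800000 − (-5.8677680)·(2.1800000 − 2.4900000) / (-5.8677680 − 0.8842490) = 2.1800000 − (1.8190081)/(-6.7520170) = 2.4494022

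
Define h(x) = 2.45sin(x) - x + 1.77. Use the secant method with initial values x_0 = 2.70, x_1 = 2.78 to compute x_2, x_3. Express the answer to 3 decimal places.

2.736, 2.736

h(2.70) = 0.11708, h(2.78) = -0.14328
x_2 = 2.78000 − (-0.14328)·(2.78000 − 2.70000) / (-0.14328 − 0.11708) = 2.78000 − (-0.01146)/(-0.26036) = 2.73598
h(2.73598) = 0.00076
x_3 = 2.73598 − 0.00076·(2.73598 − 2.78000) / (0.00076 − (-0.14328)) = 2.73598 − (-0.00003)/(0.14404) = 2.73621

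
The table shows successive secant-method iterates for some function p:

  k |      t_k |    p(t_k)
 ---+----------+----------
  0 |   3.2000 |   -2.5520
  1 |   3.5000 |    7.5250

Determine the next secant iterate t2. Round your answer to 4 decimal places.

t2 = 3.5000 − 7.5250·(3.5000 − 3.2000) / (7.5250 − (-2.5520))
   = 3.5000 − (2.257500)/(10.077000) = 3.275975

3.2760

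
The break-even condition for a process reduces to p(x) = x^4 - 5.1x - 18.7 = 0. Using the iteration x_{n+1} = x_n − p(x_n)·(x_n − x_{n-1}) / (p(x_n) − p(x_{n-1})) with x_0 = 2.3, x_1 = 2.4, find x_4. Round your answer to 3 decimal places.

p(2.3) = -2.44590, p(2.4) = 2.23760
x_2 = 2.40000 − 2.23760·(2.40000 − 2.30000) / (2.23760 − (-2.44590)) = 2.40000 − (0.22376)/(4.68350) = 2.35222
p(2.35222) = -0.08273
x_3 = 2.35222 − (-0.08273)·(2.35222 − 2.40000) / (-0.08273 − 2.23760) = 2.35222 − (0.00395)/(-2.32033) = 2.35393
p(2.35393) = -0.00264
x_4 = 2.35393 − (-0.00264)·(2.35393 − 2.35222) / (-0.00264 − (-0.08273)) = 2.35393 − (0.00000)/(0.08009) = 2.35398

2.354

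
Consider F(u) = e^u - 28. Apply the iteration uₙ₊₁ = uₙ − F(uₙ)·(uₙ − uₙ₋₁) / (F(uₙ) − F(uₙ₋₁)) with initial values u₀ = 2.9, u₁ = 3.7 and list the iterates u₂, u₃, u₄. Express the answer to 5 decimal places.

F(2.9) = -9.8258546, F(3.7) = 12.4473044
u₂ = 3.7000000 − 12.4473044·(3.7000000 − 2.9000000) / (12.4473044 − (-9.8258546)) = 3.7000000 − (9.9578435)/(22.2731590) = 3.2529218
F(3.2529218) = -2.1341953
u₃ = 3.2529218 − (-2.1341953)·(3.2529218 − 3.7000000) / (-2.1341953 − 12.4473044) = 3.2529218 − (0.9541522)/(-14.5814996) = 3.3183576
F(3.3183576) = -0.3850410
u₄ = 3.3183576 − (-0.3850410)·(3.3183576 − 3.2529218) / (-0.3850410 − (-2.1341953)) = 3.3183576 − (-0.0251955)/(1.7491543) = 3.3327620

3.25292, 3.31836, 3.33276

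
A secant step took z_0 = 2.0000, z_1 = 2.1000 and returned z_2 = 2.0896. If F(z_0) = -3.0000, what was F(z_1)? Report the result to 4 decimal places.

0.3482

The secant line through (2.0000, -3.0000) and (2.1000, F(z_1)) crosses zero at z_2 = 2.0896.
So (2.0000, -3.0000), (2.1000, F(z_1)), (2.0896, 0) are collinear:
F(z_1) = -3.0000 · (2.1000 − 2.0896) / (2.0000 − 2.0896) = -3.0000 · (0.010400)/(-0.089600) = 0.348214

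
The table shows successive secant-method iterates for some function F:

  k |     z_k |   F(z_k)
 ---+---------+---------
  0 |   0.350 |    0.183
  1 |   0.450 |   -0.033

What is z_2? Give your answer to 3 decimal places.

z_2 = 0.450 − (-0.033)·(0.450 − 0.350) / (-0.033 − 0.183)
   = 0.450 − (-0.00330)/(-0.21600) = 0.43472

0.435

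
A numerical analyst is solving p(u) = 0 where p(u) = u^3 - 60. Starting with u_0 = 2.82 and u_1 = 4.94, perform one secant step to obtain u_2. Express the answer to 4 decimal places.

3.6318

p(2.82) = -37.574232, p(4.94) = 60.553784
u_2 = 4.940000 − 60.553784·(4.940000 − 2.820000) / (60.553784 − (-37.574232)) = 4.940000 − (128.374022)/(98.128016) = 3.631770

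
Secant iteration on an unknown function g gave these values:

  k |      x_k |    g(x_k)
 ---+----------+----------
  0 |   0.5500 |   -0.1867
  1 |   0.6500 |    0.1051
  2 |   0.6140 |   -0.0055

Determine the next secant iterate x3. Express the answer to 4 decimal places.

0.6158

x3 = 0.6140 − (-0.0055)·(0.6140 − 0.6500) / (-0.0055 − 0.1051)
   = 0.6140 − (0.000198)/(-0.110600) = 0.615790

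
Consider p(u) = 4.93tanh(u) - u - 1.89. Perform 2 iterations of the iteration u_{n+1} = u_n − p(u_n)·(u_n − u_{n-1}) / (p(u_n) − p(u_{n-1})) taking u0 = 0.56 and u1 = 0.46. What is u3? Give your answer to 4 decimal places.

p(0.56) = 0.054329, p(0.46) = -0.229685
u2 = 0.460000 − (-0.229685)·(0.460000 − 0.560000) / (-0.229685 − 0.054329) = 0.460000 − (0.022968)/(-0.284014) = 0.540871
p(0.540871) = 0.002809
u3 = 0.540871 − 0.002809·(0.540871 − 0.460000) / (0.002809 − (-0.229685)) = 0.540871 − (0.000227)/(0.232494) = 0.539894

0.5399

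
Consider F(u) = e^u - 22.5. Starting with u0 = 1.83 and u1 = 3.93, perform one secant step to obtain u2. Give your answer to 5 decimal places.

F(1.83) = -16.2661133, F(3.93) = 28.4069777
u2 = 3.9300000 − 28.4069777·(3.9300000 − 1.8300000) / (28.4069777 − (-16.2661133)) = 3.9300000 − (59.6546531)/(44.6730910) = 2.5946401

2.59464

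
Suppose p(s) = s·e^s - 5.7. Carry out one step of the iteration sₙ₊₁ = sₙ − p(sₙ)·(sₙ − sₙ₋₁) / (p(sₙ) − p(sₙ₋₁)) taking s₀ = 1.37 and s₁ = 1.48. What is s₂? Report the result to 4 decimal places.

1.4006

p(1.37) = -0.308570, p(1.48) = 0.801560
s₂ = 1.480000 − 0.801560·(1.480000 − 1.370000) / (0.801560 − (-0.308570)) = 1.480000 − (0.088172)/(1.110129) = 1.400575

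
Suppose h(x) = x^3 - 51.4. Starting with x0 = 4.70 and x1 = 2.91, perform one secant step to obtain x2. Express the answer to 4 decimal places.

3.5149

h(4.70) = 52.423000, h(2.91) = -26.757829
x2 = 2.910000 − (-26.757829)·(2.910000 − 4.700000) / (-26.757829 − 52.423000) = 2.910000 − (47.896514)/(-79.180829) = 3.514900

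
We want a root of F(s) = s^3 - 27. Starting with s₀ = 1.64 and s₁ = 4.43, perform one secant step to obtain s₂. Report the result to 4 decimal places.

2.4037

F(1.64) = -22.589056, F(4.43) = 59.938307
s₂ = 4.430000 − 59.938307·(4.430000 − 1.640000) / (59.938307 − (-22.589056)) = 4.430000 − (167.227877)/(82.527363) = 2.403668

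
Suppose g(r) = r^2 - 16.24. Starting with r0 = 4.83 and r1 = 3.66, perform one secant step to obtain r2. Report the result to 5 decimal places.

3.99503

g(4.83) = 7.0889000, g(3.66) = -2.8444000
r2 = 3.6600000 − (-2.8444000)·(3.6600000 − 4.8300000) / (-2.8444000 − 7.0889000) = 3.6600000 − (3.3279480)/(-9.9333000) = 3.9950294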